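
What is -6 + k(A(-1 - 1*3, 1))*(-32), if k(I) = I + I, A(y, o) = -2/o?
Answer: 122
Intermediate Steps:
k(I) = 2*I
-6 + k(A(-1 - 1*3, 1))*(-32) = -6 + (2*(-2/1))*(-32) = -6 + (2*(-2*1))*(-32) = -6 + (2*(-2))*(-32) = -6 - 4*(-32) = -6 + 128 = 122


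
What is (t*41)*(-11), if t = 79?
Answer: -35629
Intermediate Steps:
(t*41)*(-11) = (79*41)*(-11) = 3239*(-11) = -35629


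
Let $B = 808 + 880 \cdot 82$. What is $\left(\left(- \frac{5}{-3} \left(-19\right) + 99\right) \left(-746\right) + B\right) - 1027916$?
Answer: $- \frac{3015536}{3} \approx -1.0052 \cdot 10^{6}$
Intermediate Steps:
$B = 72968$ ($B = 808 + 72160 = 72968$)
$\left(\left(- \frac{5}{-3} \left(-19\right) + 99\right) \left(-746\right) + B\right) - 1027916 = \left(\left(- \frac{5}{-3} \left(-19\right) + 99\right) \left(-746\right) + 72968\right) - 1027916 = \left(\left(\left(-5\right) \left(- \frac{1}{3}\right) \left(-19\right) + 99\right) \left(-746\right) + 72968\right) - 1027916 = \left(\left(\frac{5}{3} \left(-19\right) + 99\right) \left(-746\right) + 72968\right) - 1027916 = \left(\left(- \frac{95}{3} + 99\right) \left(-746\right) + 72968\right) - 1027916 = \left(\frac{202}{3} \left(-746\right) + 72968\right) - 1027916 = \left(- \frac{150692}{3} + 72968\right) - 1027916 = \frac{68212}{3} - 1027916 = - \frac{3015536}{3}$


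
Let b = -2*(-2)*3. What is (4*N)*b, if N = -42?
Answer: -2016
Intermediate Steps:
b = 12 (b = 4*3 = 12)
(4*N)*b = (4*(-42))*12 = -168*12 = -2016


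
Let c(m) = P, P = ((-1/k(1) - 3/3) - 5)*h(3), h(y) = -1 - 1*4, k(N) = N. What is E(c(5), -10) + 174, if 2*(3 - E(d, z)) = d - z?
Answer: 309/2 ≈ 154.50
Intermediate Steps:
h(y) = -5 (h(y) = -1 - 4 = -5)
P = 35 (P = ((-1/1 - 3/3) - 5)*(-5) = ((-1*1 - 3*⅓) - 5)*(-5) = ((-1 - 1) - 5)*(-5) = (-2 - 5)*(-5) = -7*(-5) = 35)
c(m) = 35
E(d, z) = 3 + z/2 - d/2 (E(d, z) = 3 - (d - z)/2 = 3 + (z/2 - d/2) = 3 + z/2 - d/2)
E(c(5), -10) + 174 = (3 + (½)*(-10) - ½*35) + 174 = (3 - 5 - 35/2) + 174 = -39/2 + 174 = 309/2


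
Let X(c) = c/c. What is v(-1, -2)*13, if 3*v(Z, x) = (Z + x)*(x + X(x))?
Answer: 13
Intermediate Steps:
X(c) = 1
v(Z, x) = (1 + x)*(Z + x)/3 (v(Z, x) = ((Z + x)*(x + 1))/3 = ((Z + x)*(1 + x))/3 = ((1 + x)*(Z + x))/3 = (1 + x)*(Z + x)/3)
v(-1, -2)*13 = ((1/3)*(-1) + (1/3)*(-2) + (1/3)*(-2)**2 + (1/3)*(-1)*(-2))*13 = (-1/3 - 2/3 + (1/3)*4 + 2/3)*13 = (-1/3 - 2/3 + 4/3 + 2/3)*13 = 1*13 = 13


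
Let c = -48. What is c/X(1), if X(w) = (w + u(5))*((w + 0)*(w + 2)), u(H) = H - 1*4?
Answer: -8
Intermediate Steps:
u(H) = -4 + H (u(H) = H - 4 = -4 + H)
X(w) = w*(1 + w)*(2 + w) (X(w) = (w + (-4 + 5))*((w + 0)*(w + 2)) = (w + 1)*(w*(2 + w)) = (1 + w)*(w*(2 + w)) = w*(1 + w)*(2 + w))
c/X(1) = -48/(2 + 1**2 + 3*1) = -48/(2 + 1 + 3) = -48/(1*6) = -48/6 = -48*1/6 = -8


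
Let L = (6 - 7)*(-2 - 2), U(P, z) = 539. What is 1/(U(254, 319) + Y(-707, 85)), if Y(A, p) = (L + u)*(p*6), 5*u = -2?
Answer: 1/2375 ≈ 0.00042105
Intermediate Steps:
u = -2/5 (u = (1/5)*(-2) = -2/5 ≈ -0.40000)
L = 4 (L = -1*(-4) = 4)
Y(A, p) = 108*p/5 (Y(A, p) = (4 - 2/5)*(p*6) = 18*(6*p)/5 = 108*p/5)
1/(U(254, 319) + Y(-707, 85)) = 1/(539 + (108/5)*85) = 1/(539 + 1836) = 1/2375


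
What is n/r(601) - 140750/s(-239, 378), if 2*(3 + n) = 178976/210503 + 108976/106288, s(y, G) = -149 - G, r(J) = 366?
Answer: 20581395779559647/77063050848108 ≈ 267.07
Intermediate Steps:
n = -823936439/399534694 (n = -3 + (178976/210503 + 108976/106288)/2 = -3 + (178976*(1/210503) + 108976*(1/106288))/2 = -3 + (178976/210503 + 973/949)/2 = -3 + (½)*(374667643/199767347) = -3 + 374667643/399534694 = -823936439/399534694 ≈ -2.0622)
n/r(601) - 140750/s(-239, 378) = -823936439/399534694/366 - 140750/(-149 - 1*378) = -823936439/399534694*1/366 - 140750/(-149 - 378) = -823936439/146229698004 - 140750/(-527) = -823936439/146229698004 - 140750*(-1/527) = -823936439/146229698004 + 140750/527 = 20581395779559647/77063050848108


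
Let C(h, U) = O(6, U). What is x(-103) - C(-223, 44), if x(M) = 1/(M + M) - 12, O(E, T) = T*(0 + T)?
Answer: -401289/206 ≈ -1948.0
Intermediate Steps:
O(E, T) = T² (O(E, T) = T*T = T²)
C(h, U) = U²
x(M) = -12 + 1/(2*M) (x(M) = 1/(2*M) - 12 = -12 + 1/(2*M))
x(-103) - C(-223, 44) = (-12 + (½)/(-103)) - 1*44² = (-12 + (½)*(-1/103)) - 1*1936 = (-12 - 1/206) - 1936 = -2473/206 - 1936 = -401289/206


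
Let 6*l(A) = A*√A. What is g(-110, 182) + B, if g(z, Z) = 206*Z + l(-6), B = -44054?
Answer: -6562 - I*√6 ≈ -6562.0 - 2.4495*I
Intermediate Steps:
l(A) = A^(3/2)/6 (l(A) = (A*√A)/6 = A^(3/2)/6)
g(z, Z) = 206*Z - I*√6 (g(z, Z) = 206*Z + (-6)^(3/2)/6 = 206*Z + (-6*I*√6)/6 = 206*Z - I*√6)
g(-110, 182) + B = (206*182 - I*√6) - 44054 = (37492 - I*√6) - 44054 = -6562 - I*√6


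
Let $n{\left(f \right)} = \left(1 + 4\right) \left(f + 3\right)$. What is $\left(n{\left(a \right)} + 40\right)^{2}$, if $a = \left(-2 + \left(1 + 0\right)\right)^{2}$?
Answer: $3600$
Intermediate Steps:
$a = 1$ ($a = \left(-2 + 1\right)^{2} = \left(-1\right)^{2} = 1$)
$n{\left(f \right)} = 15 + 5 f$ ($n{\left(f \right)} = 5 \left(3 + f\right) = 15 + 5 f$)
$\left(n{\left(a \right)} + 40\right)^{2} = \left(\left(15 + 5 \cdot 1\right) + 40\right)^{2} = \left(\left(15 + 5\right) + 40\right)^{2} = \left(20 + 40\right)^{2} = 60^{2} = 3600$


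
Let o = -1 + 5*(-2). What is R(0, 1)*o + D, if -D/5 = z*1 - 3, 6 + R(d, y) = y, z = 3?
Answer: 55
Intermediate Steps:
R(d, y) = -6 + y
D = 0 (D = -5*(3*1 - 3) = -5*(3 - 3) = -5*0 = 0)
o = -11 (o = -1 - 10 = -11)
R(0, 1)*o + D = (-6 + 1)*(-11) + 0 = -5*(-11) + 0 = 55 + 0 = 55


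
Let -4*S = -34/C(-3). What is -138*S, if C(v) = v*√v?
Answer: -391*I*√3/3 ≈ -225.74*I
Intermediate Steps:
C(v) = v^(3/2)
S = 17*I*√3/18 (S = -(-17)/(2*((-3)^(3/2))) = -(-17)/(2*((-3*I*√3))) = -(-17)*I*√3/9/2 = -(-17)*I*√3/18 = 17*I*√3/18 ≈ 1.6358*I)
-138*S = -391*I*√3/3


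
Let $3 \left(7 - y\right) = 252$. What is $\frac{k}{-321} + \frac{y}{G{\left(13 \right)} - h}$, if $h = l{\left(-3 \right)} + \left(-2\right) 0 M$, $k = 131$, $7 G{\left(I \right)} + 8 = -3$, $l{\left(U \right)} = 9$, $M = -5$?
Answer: $\frac{163325}{23754} \approx 6.8757$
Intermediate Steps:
$y = -77$ ($y = 7 - 84 = -77$)
$G{\left(I \right)} = - \frac{11}{7}$ ($G{\left(I \right)} = - \frac{8}{7} + \frac{1}{7} \left(-3\right) = - \frac{8}{7} - \frac{3}{7} = - \frac{11}{7}$)
$h = 9$ ($h = 9 + \left(-2\right) 0 \left(-5\right) = 9 + 0 \left(-5\right) = 9 + 0 = 9$)
$\frac{k}{-321} + \frac{y}{G{\left(13 \right)} - h} = \frac{131}{-321} - \frac{77}{- \frac{11}{7} - 9} = 131 \left(- \frac{1}{321}\right) - \frac{77}{- \frac{11}{7} - 9} = - \frac{131}{321} - \frac{77}{- \frac{74}{7}} = - \frac{131}{321} - - \frac{539}{74} = - \frac{131}{321} + \frac{539}{74} = \frac{163325}{23754}$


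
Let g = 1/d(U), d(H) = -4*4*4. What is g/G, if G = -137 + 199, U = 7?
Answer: -1/3968 ≈ -0.00025202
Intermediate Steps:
G = 62
d(H) = -64 (d(H) = -16*4 = -64)
g = -1/64 (g = 1/(-64) = -1/64 ≈ -0.015625)
g/G = -1/64/62 = -1/64*1/62 = -1/3968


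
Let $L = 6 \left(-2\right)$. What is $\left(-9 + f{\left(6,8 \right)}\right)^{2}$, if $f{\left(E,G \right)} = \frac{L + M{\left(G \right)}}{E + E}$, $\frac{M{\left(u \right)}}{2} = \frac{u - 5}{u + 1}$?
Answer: $\frac{32041}{324} \approx 98.892$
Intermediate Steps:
$L = -12$
$M{\left(u \right)} = \frac{2 \left(-5 + u\right)}{1 + u}$ ($M{\left(u \right)} = 2 \frac{u - 5}{u + 1} = 2 \frac{-5 + u}{1 + u} = \frac{2 \left(-5 + u\right)}{1 + u}$)
$f{\left(E,G \right)} = \frac{-12 + \frac{2 \left(-5 + G\right)}{1 + G}}{2 E}$ ($f{\left(E,G \right)} = \frac{-12 + \frac{2 \left(-5 + G\right)}{1 + G}}{E + E} = \frac{-12 + \frac{2 \left(-5 + G\right)}{1 + G}}{2 E}$)
$\left(-9 + f{\left(6,8 \right)}\right)^{2} = \left(-9 + \frac{-11 - 40}{6 \left(1 + 8\right)}\right)^{2} = \left(-9 + \frac{-11 - 40}{6 \cdot 9}\right)^{2} = \left(-9 + \frac{1}{6} \cdot \frac{1}{9} \left(-51\right)\right)^{2} = \left(-9 - \frac{17}{18}\right)^{2} = \left(- \frac{179}{18}\right)^{2} = \frac{32041}{324}$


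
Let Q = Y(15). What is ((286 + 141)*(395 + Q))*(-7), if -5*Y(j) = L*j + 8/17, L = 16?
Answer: -88136643/85 ≈ -1.0369e+6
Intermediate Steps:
Y(j) = -8/85 - 16*j/5 (Y(j) = -(16*j + 8/17)/5 = -(8/17 + 16*j)/5 = -8/85 - 16*j/5)
Q = -4088/85 (Q = -8/85 - 16/5*15 = -8/85 - 48 = -4088/85 ≈ -48.094)
((286 + 141)*(395 + Q))*(-7) = ((286 + 141)*(395 - 4088/85))*(-7) = (427*(29487/85))*(-7) = (12590949/85)*(-7) = -88136643/85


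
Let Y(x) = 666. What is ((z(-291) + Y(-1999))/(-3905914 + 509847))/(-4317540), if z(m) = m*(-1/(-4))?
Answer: 791/19550206820240 ≈ 4.0460e-11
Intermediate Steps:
z(m) = m/4 (z(m) = m*(-1*(-1/4)) = m*(1/4) = m/4)
((z(-291) + Y(-1999))/(-3905914 + 509847))/(-4317540) = (((1/4)*(-291) + 666)/(-3905914 + 509847))/(-4317540) = ((-291/4 + 666)/(-3396067))*(-1/4317540) = ((2373/4)*(-1/3396067))*(-1/4317540) = -2373/13584268*(-1/4317540) = 791/19550206820240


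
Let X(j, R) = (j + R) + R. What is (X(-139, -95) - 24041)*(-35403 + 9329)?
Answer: 635423380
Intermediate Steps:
X(j, R) = j + 2*R (X(j, R) = (R + j) + R = j + 2*R)
(X(-139, -95) - 24041)*(-35403 + 9329) = ((-139 + 2*(-95)) - 24041)*(-35403 + 9329) = ((-139 - 190) - 24041)*(-26074) = (-329 - 24041)*(-26074) = -24370*(-26074) = 635423380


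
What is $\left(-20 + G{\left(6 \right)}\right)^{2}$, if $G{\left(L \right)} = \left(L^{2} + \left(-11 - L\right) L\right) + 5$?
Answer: $6561$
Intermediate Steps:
$G{\left(L \right)} = 5 + L^{2} + L \left(-11 - L\right)$ ($G{\left(L \right)} = \left(L^{2} + L \left(-11 - L\right)\right) + 5 = 5 + L^{2} + L \left(-11 - L\right)$)
$\left(-20 + G{\left(6 \right)}\right)^{2} = \left(-20 + \left(5 - 66\right)\right)^{2} = \left(-20 - 61\right)^{2} = \left(-81\right)^{2} = 6561$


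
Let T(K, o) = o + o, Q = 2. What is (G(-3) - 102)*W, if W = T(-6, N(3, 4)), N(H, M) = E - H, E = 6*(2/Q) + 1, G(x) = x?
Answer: -840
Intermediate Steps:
E = 7 (E = 6*(2/2) + 1 = 6*(2*(½)) + 1 = 6*1 + 1 = 6 + 1 = 7)
N(H, M) = 7 - H
T(K, o) = 2*o
W = 8 (W = 2*(7 - 1*3) = 2*(7 - 3) = 2*4 = 8)
(G(-3) - 102)*W = (-3 - 102)*8 = -105*8 = -840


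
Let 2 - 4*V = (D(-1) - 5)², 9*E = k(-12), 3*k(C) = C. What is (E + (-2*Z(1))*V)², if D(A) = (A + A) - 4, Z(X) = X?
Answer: 1129969/324 ≈ 3487.6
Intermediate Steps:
k(C) = C/3
D(A) = -4 + 2*A (D(A) = 2*A - 4 = -4 + 2*A)
E = -4/9 (E = ((⅓)*(-12))/9 = (⅑)*(-4) = -4/9 ≈ -0.44444)
V = -119/4 (V = ½ - ((-4 + 2*(-1)) - 5)²/4 = ½ - ((-4 - 2) - 5)²/4 = ½ - (-6 - 5)²/4 = ½ - ¼*(-11)² = ½ - ¼*121 = ½ - 121/4 = -119/4 ≈ -29.750)
(E + (-2*Z(1))*V)² = (-4/9 - 2*1*(-119/4))² = (-4/9 - 2*(-119/4))² = (-4/9 + 119/2)² = (1063/18)² = 1129969/324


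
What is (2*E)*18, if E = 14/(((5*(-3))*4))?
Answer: -42/5 ≈ -8.4000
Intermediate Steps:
E = -7/30 (E = 14/((-15*4)) = 14/(-60) = 14*(-1/60) = -7/30 ≈ -0.23333)
(2*E)*18 = (2*(-7/30))*18 = -7/15*18 = -42/5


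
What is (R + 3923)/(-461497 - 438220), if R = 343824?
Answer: -347747/899717 ≈ -0.38651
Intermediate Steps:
(R + 3923)/(-461497 - 438220) = (343824 + 3923)/(-461497 - 438220) = 347747/(-899717) = 347747*(-1/899717) = -347747/899717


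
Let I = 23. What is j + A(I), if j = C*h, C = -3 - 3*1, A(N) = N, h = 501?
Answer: -2983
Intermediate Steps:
C = -6 (C = -3 - 3 = -6)
j = -3006 (j = -6*501 = -3006)
j + A(I) = -3006 + 23 = -2983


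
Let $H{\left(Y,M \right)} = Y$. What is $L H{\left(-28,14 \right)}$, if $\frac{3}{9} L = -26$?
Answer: $2184$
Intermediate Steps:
$L = -78$ ($L = 3 \left(-26\right) = -78$)
$L H{\left(-28,14 \right)} = \left(-78\right) \left(-28\right) = 2184$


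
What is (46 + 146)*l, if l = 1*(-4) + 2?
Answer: -384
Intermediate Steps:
l = -2 (l = -4 + 2 = -2)
(46 + 146)*l = (46 + 146)*(-2) = 192*(-2) = -384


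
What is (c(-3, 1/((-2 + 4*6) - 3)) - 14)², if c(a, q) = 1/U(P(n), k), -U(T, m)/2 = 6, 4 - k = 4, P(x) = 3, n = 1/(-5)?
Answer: 28561/144 ≈ 198.34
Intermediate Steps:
n = -⅕ ≈ -0.20000
k = 0 (k = 4 - 1*4 = 4 - 4 = 0)
U(T, m) = -12 (U(T, m) = -2*6 = -12)
c(a, q) = -1/12 (c(a, q) = 1/(-12) = -1/12)
(c(-3, 1/((-2 + 4*6) - 3)) - 14)² = (-1/12 - 14)² = (-169/12)² = 28561/144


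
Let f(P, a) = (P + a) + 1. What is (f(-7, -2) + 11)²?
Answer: 9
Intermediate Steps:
f(P, a) = 1 + P + a
(f(-7, -2) + 11)² = ((1 - 7 - 2) + 11)² = (-8 + 11)² = 3² = 9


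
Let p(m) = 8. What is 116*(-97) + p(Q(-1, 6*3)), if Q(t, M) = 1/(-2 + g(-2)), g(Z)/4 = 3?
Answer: -11244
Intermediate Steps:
g(Z) = 12 (g(Z) = 4*3 = 12)
Q(t, M) = ⅒ (Q(t, M) = 1/(-2 + 12) = 1/10 = ⅒)
116*(-97) + p(Q(-1, 6*3)) = 116*(-97) + 8 = -11252 + 8 = -11244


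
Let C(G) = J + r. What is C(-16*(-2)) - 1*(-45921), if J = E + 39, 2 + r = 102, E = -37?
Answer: 46023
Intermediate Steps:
r = 100 (r = -2 + 102 = 100)
J = 2 (J = -37 + 39 = 2)
C(G) = 102 (C(G) = 2 + 100 = 102)
C(-16*(-2)) - 1*(-45921) = 102 - 1*(-45921) = 102 + 45921 = 46023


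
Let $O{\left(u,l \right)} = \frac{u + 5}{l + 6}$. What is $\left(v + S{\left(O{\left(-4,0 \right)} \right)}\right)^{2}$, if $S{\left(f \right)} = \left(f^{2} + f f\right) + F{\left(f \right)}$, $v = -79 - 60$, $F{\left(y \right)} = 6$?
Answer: $\frac{5726449}{324} \approx 17674.0$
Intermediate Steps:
$O{\left(u,l \right)} = \frac{5 + u}{6 + l}$
$v = -139$
$S{\left(f \right)} = 6 + 2 f^{2}$ ($S{\left(f \right)} = \left(f^{2} + f f\right) + 6 = \left(f^{2} + f^{2}\right) + 6 = 2 f^{2} + 6 = 6 + 2 f^{2}$)
$\left(v + S{\left(O{\left(-4,0 \right)} \right)}\right)^{2} = \left(-139 + \left(6 + 2 \left(\frac{5 - 4}{6 + 0}\right)^{2}\right)\right)^{2} = \left(-139 + \left(6 + 2 \left(\frac{1}{6} \cdot 1\right)^{2}\right)\right)^{2} = \left(-139 + \left(6 + \frac{2}{36}\right)\right)^{2} = \left(-139 + \left(6 + 2 \cdot \frac{1}{36}\right)\right)^{2} = \left(-139 + \left(6 + \frac{1}{18}\right)\right)^{2} = \left(-139 + \frac{109}{18}\right)^{2} = \left(- \frac{2393}{18}\right)^{2} = \frac{5726449}{324}$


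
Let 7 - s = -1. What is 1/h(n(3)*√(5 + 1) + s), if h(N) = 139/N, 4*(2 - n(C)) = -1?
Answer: 8/139 + 9*√6/556 ≈ 0.097204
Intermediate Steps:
s = 8 (s = 7 - 1*(-1) = 7 + 1 = 8)
n(C) = 9/4 (n(C) = 2 - ¼*(-1) = 2 + ¼ = 9/4)
1/h(n(3)*√(5 + 1) + s) = 1/(139/(9*√(5 + 1)/4 + 8)) = 1/(139/(9*√6/4 + 8)) = 1/(139/(8 + 9*√6/4)) = 8/139 + 9*√6/556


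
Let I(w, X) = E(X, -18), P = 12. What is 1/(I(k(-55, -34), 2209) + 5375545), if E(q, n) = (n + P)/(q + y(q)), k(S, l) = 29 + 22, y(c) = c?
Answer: 2209/11874578902 ≈ 1.8603e-7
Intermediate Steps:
k(S, l) = 51
E(q, n) = (12 + n)/(2*q) (E(q, n) = (n + 12)/(q + q) = (12 + n)/((2*q)) = (12 + n)*(1/(2*q)) = (12 + n)/(2*q))
I(w, X) = -3/X (I(w, X) = (12 - 18)/(2*X) = (1/2)*(-6)/X = -3/X)
1/(I(k(-55, -34), 2209) + 5375545) = 1/(-3/2209 + 5375545) = 1/(11874578902/2209) = 2209/11874578902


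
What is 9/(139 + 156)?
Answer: 9/295 ≈ 0.030508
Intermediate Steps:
9/(139 + 156) = 9/295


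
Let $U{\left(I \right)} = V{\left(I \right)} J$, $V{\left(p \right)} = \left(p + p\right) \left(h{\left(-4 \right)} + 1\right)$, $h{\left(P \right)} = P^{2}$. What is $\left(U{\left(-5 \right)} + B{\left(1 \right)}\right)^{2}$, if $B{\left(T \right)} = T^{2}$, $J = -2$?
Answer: $116281$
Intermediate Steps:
$V{\left(p \right)} = 34 p$ ($V{\left(p \right)} = \left(p + p\right) \left(\left(-4\right)^{2} + 1\right) = 2 p \left(16 + 1\right) = 2 p 17 = 34 p$)
$U{\left(I \right)} = - 68 I$ ($U{\left(I \right)} = 34 I \left(-2\right) = - 68 I$)
$\left(U{\left(-5 \right)} + B{\left(1 \right)}\right)^{2} = \left(\left(-68\right) \left(-5\right) + 1^{2}\right)^{2} = \left(340 + 1\right)^{2} = 341^{2} = 116281$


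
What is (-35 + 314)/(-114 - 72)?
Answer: -3/2 ≈ -1.5000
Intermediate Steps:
(-35 + 314)/(-114 - 72) = 279/(-186) = 279*(-1/186) = -3/2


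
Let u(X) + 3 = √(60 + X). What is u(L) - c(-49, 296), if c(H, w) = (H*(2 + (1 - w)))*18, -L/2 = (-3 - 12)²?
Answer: -258429 + I*√390 ≈ -2.5843e+5 + 19.748*I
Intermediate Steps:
L = -450 (L = -2*(-3 - 12)² = -2*(-15)² = -2*225 = -450)
u(X) = -3 + √(60 + X)
c(H, w) = 18*H*(3 - w) (c(H, w) = (H*(3 - w))*18 = 18*H*(3 - w))
u(L) - c(-49, 296) = (-3 + √(60 - 450)) - 18*(-49)*(3 - 1*296) = (-3 + √(-390)) - 18*(-49)*(3 - 296) = (-3 + I*√390) - 18*(-49)*(-293) = (-3 + I*√390) - 1*258426 = (-3 + I*√390) - 258426 = -258429 + I*√390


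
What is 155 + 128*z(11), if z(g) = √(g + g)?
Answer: 155 + 128*√22 ≈ 755.37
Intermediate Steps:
z(g) = √2*√g (z(g) = √(2*g) = √2*√g)
155 + 128*z(11) = 155 + 128*(√2*√11) = 155 + 128*√22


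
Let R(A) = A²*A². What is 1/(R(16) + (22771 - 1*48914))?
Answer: 1/39393 ≈ 2.5385e-5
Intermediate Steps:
R(A) = A⁴
1/(R(16) + (22771 - 1*48914)) = 1/(16⁴ + (22771 - 1*48914)) = 1/(65536 + (22771 - 48914)) = 1/(65536 - 26143) = 1/39393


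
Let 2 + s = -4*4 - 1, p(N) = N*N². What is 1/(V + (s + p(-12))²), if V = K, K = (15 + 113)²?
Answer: 1/3068393 ≈ 3.2590e-7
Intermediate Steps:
p(N) = N³
s = -19 (s = -2 + (-4*4 - 1) = -2 + (-16 - 1) = -2 - 17 = -19)
K = 16384 (K = 128² = 16384)
V = 16384
1/(V + (s + p(-12))²) = 1/(16384 + (-19 + (-12)³)²) = 1/(16384 + (-19 - 1728)²) = 1/(16384 + (-1747)²) = 1/(16384 + 3052009) = 1/3068393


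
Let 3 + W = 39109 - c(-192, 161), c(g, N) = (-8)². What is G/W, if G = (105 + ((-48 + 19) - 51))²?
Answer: 625/39042 ≈ 0.016008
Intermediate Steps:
c(g, N) = 64
W = 39042 (W = -3 + (39109 - 1*64) = -3 + (39109 - 64) = -3 + 39045 = 39042)
G = 625 (G = (105 + (-29 - 51))² = (105 - 80)² = 25² = 625)
G/W = 625/39042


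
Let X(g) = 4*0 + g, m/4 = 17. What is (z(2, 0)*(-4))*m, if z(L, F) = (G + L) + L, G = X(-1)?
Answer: -816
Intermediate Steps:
m = 68 (m = 4*17 = 68)
X(g) = g (X(g) = 0 + g = g)
G = -1
z(L, F) = -1 + 2*L (z(L, F) = (-1 + L) + L = -1 + 2*L)
(z(2, 0)*(-4))*m = ((-1 + 2*2)*(-4))*68 = ((-1 + 4)*(-4))*68 = (3*(-4))*68 = -12*68 = -816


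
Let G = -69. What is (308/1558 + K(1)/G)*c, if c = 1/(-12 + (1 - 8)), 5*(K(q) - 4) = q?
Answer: -12257/1702115 ≈ -0.0072010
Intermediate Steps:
K(q) = 4 + q/5
c = -1/19 (c = 1/(-12 - 7) = 1/(-19) = -1/19 ≈ -0.052632)
(308/1558 + K(1)/G)*c = (308/1558 + (4 + (⅕)*1)/(-69))*(-1/19) = (308*(1/1558) + (4 + ⅕)*(-1/69))*(-1/19) = (154/779 + (21/5)*(-1/69))*(-1/19) = (154/779 - 7/115)*(-1/19) = (12257/89585)*(-1/19) = -12257/1702115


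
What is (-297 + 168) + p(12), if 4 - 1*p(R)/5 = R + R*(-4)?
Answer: 71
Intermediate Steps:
p(R) = 20 + 15*R (p(R) = 20 - 5*(R + R*(-4)) = 20 - 5*(R - 4*R) = 20 - (-15)*R = 20 + 15*R)
(-297 + 168) + p(12) = (-297 + 168) + (20 + 15*12) = -129 + (20 + 180) = -129 + 200 = 71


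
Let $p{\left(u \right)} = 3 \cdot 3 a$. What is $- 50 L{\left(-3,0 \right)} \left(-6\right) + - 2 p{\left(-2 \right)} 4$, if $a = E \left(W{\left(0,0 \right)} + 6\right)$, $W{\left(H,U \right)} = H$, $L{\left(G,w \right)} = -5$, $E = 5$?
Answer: $-3660$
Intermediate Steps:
$a = 30$ ($a = 5 \left(0 + 6\right) = 5 \cdot 6 = 30$)
$p{\left(u \right)} = 270$ ($p{\left(u \right)} = 3 \cdot 3 \cdot 30 = 9 \cdot 30 = 270$)
$- 50 L{\left(-3,0 \right)} \left(-6\right) + - 2 p{\left(-2 \right)} 4 = - 50 \left(\left(-5\right) \left(-6\right)\right) + \left(-2\right) 270 \cdot 4 = \left(-50\right) 30 - 2160 = -1500 - 2160 = -3660$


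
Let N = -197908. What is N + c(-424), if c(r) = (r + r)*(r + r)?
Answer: 521196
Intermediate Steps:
c(r) = 4*r**2 (c(r) = (2*r)*(2*r) = 4*r**2)
N + c(-424) = -197908 + 4*(-424)**2 = -197908 + 4*179776 = -197908 + 719104 = 521196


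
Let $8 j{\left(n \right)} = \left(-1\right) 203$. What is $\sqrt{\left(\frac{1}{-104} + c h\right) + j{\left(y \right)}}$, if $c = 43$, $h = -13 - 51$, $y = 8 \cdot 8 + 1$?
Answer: $\frac{i \sqrt{469378}}{13} \approx 52.701 i$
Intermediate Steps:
$y = 65$ ($y = 64 + 1 = 65$)
$h = -64$ ($h = -13 - 51 = -64$)
$j{\left(n \right)} = - \frac{203}{8}$ ($j{\left(n \right)} = \frac{\left(-1\right) 203}{8} = \frac{1}{8} \left(-203\right) = - \frac{203}{8}$)
$\sqrt{\left(\frac{1}{-104} + c h\right) + j{\left(y \right)}} = \sqrt{\left(\frac{1}{-104} + 43 \left(-64\right)\right) - \frac{203}{8}} = \sqrt{\left(- \frac{1}{104} - 2752\right) - \frac{203}{8}} = \sqrt{- \frac{286209}{104} - \frac{203}{8}} = \sqrt{- \frac{36106}{13}} = \frac{i \sqrt{469378}}{13}$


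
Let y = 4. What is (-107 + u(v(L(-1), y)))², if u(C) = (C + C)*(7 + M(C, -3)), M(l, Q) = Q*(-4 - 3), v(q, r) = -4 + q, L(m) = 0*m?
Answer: 109561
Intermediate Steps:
L(m) = 0
M(l, Q) = -7*Q (M(l, Q) = Q*(-7) = -7*Q)
u(C) = 56*C (u(C) = (C + C)*(7 - 7*(-3)) = (2*C)*(7 + 21) = (2*C)*28 = 56*C)
(-107 + u(v(L(-1), y)))² = (-107 + 56*(-4 + 0))² = (-107 + 56*(-4))² = (-107 - 224)² = (-331)² = 109561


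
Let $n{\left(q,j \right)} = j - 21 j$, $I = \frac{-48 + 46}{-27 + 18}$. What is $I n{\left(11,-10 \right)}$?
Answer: $\frac{400}{9} \approx 44.444$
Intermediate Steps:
$I = \frac{2}{9}$ ($I = - \frac{2}{-9} = \left(-2\right) \left(- \frac{1}{9}\right) = \frac{2}{9} \approx 0.22222$)
$n{\left(q,j \right)} = - 20 j$
$I n{\left(11,-10 \right)} = \frac{2 \left(\left(-20\right) \left(-10\right)\right)}{9} = \frac{2}{9} \cdot 200 = \frac{400}{9}$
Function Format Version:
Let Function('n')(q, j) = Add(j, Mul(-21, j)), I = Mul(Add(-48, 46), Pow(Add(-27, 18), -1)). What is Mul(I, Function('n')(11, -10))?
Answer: Rational(400, 9) ≈ 44.444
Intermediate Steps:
I = Rational(2, 9) (I = Mul(-2, Pow(-9, -1)) = Mul(-2, Rational(-1, 9)) = Rational(2, 9) ≈ 0.22222)
Function('n')(q, j) = Mul(-20, j)
Mul(I, Function('n')(11, -10)) = Mul(Rational(2, 9), Mul(-20, -10)) = Mul(Rational(2, 9), 200) = Rational(400, 9)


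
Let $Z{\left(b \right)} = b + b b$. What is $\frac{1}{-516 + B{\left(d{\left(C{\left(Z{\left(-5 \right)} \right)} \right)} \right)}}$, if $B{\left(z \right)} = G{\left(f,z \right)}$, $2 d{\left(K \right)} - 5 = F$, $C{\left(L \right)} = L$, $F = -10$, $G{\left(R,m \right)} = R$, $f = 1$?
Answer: $- \frac{1}{515} \approx -0.0019417$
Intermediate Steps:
$Z{\left(b \right)} = b + b^{2}$
$d{\left(K \right)} = - \frac{5}{2}$ ($d{\left(K \right)} = \frac{5}{2} + \frac{1}{2} \left(-10\right) = \frac{5}{2} - 5 = - \frac{5}{2}$)
$B{\left(z \right)} = 1$
$\frac{1}{-516 + B{\left(d{\left(C{\left(Z{\left(-5 \right)} \right)} \right)} \right)}} = \frac{1}{-516 + 1} = \frac{1}{-515} = - \frac{1}{515}$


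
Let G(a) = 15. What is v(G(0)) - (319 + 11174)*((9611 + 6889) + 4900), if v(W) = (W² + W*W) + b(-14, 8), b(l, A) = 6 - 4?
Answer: -245949748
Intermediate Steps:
b(l, A) = 2
v(W) = 2 + 2*W² (v(W) = (W² + W*W) + 2 = (W² + W²) + 2 = 2*W² + 2 = 2 + 2*W²)
v(G(0)) - (319 + 11174)*((9611 + 6889) + 4900) = (2 + 2*15²) - (319 + 11174)*((9611 + 6889) + 4900) = (2 + 2*225) - 11493*(16500 + 4900) = (2 + 450) - 11493*21400 = 452 - 1*245950200 = 452 - 245950200 = -245949748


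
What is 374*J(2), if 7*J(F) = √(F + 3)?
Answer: 374*√5/7 ≈ 119.47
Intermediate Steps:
J(F) = √(3 + F)/7 (J(F) = √(F + 3)/7 = √(3 + F)/7)
374*J(2) = 374*(√(3 + 2)/7) = 374*(√5/7) = 374*√5/7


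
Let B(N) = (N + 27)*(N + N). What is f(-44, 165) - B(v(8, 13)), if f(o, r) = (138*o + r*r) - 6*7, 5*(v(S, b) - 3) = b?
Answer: 518647/25 ≈ 20746.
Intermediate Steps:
v(S, b) = 3 + b/5
f(o, r) = -42 + r² + 138*o (f(o, r) = (138*o + r²) - 42 = (r² + 138*o) - 42 = -42 + r² + 138*o)
B(N) = 2*N*(27 + N) (B(N) = (27 + N)*(2*N) = 2*N*(27 + N))
f(-44, 165) - B(v(8, 13)) = (-42 + 165² + 138*(-44)) - 2*(3 + (⅕)*13)*(27 + (3 + (⅕)*13)) = (-42 + 27225 - 6072) - 2*(3 + 13/5)*(27 + (3 + 13/5)) = 21111 - 2*28*(27 + 28/5)/5 = 21111 - 2*28*163/(5*5) = 21111 - 1*9128/25 = 21111 - 9128/25 = 518647/25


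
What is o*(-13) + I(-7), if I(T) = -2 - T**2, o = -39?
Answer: 456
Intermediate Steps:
o*(-13) + I(-7) = -39*(-13) + (-2 - 1*(-7)**2) = 507 + (-2 - 1*49) = 507 + (-2 - 49) = 507 - 51 = 456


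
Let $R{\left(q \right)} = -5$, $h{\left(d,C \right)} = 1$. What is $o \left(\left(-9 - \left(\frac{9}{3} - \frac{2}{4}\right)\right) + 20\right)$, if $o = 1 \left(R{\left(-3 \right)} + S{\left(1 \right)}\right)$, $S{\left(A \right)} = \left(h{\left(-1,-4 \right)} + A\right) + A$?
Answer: $-17$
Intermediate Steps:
$S{\left(A \right)} = 1 + 2 A$ ($S{\left(A \right)} = \left(1 + A\right) + A = 1 + 2 A$)
$o = -2$ ($o = 1 \left(-5 + \left(1 + 2 \cdot 1\right)\right) = 1 \left(-5 + \left(1 + 2\right)\right) = 1 \left(-5 + 3\right) = 1 \left(-2\right) = -2$)
$o \left(\left(-9 - \left(\frac{9}{3} - \frac{2}{4}\right)\right) + 20\right) = - 2 \left(\left(-9 - \left(\frac{9}{3} - \frac{2}{4}\right)\right) + 20\right) = - 2 \left(\left(-9 - \left(9 \cdot \frac{1}{3} - \frac{1}{2}\right)\right) + 20\right) = - 2 \left(\left(-9 - \left(3 - \frac{1}{2}\right)\right) + 20\right) = - 2 \left(\left(-9 - \frac{5}{2}\right) + 20\right) = - 2 \left(- \frac{23}{2} + 20\right) = \left(-2\right) \frac{17}{2} = -17$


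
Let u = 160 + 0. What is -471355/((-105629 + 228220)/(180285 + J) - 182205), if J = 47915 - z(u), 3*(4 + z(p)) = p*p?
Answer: 310628601260/120074913687 ≈ 2.5870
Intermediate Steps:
u = 160
z(p) = -4 + p²/3 (z(p) = -4 + (p*p)/3 = -4 + p²/3)
J = 118157/3 (J = 47915 - (-4 + (⅓)*160²) = 47915 - (-4 + (⅓)*25600) = 47915 - (-4 + 25600/3) = 47915 - 1*25588/3 = 47915 - 25588/3 = 118157/3 ≈ 39386.)
-471355/((-105629 + 228220)/(180285 + J) - 182205) = -471355/((-105629 + 228220)/(180285 + 118157/3) - 182205) = -471355/(122591/(659012/3) - 182205) = -471355/(122591*(3/659012) - 182205) = -471355/(367773/659012 - 182205) = -471355/(-120074913687/659012) = -471355*(-659012/120074913687) = 310628601260/120074913687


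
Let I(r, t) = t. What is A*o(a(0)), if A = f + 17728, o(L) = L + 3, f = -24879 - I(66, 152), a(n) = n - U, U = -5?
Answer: -58424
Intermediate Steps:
a(n) = 5 + n (a(n) = n - 1*(-5) = n + 5 = 5 + n)
f = -25031 (f = -24879 - 1*152 = -24879 - 152 = -25031)
o(L) = 3 + L
A = -7303 (A = -25031 + 17728 = -7303)
A*o(a(0)) = -7303*(3 + (5 + 0)) = -7303*(3 + 5) = -7303*8 = -58424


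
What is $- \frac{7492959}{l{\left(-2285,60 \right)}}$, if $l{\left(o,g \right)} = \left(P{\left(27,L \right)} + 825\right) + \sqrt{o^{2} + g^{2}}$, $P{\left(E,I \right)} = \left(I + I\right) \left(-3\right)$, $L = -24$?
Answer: $\frac{7260677271}{4285864} - \frac{37464795 \sqrt{208993}}{4285864} \approx -2302.1$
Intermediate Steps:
$P{\left(E,I \right)} = - 6 I$ ($P{\left(E,I \right)} = 2 I \left(-3\right) = - 6 I$)
$l{\left(o,g \right)} = 969 + \sqrt{g^{2} + o^{2}}$ ($l{\left(o,g \right)} = \left(\left(-6\right) \left(-24\right) + 825\right) + \sqrt{o^{2} + g^{2}} = \left(144 + 825\right) + \sqrt{g^{2} + o^{2}} = 969 + \sqrt{g^{2} + o^{2}}$)
$- \frac{7492959}{l{\left(-2285,60 \right)}} = - \frac{7492959}{969 + \sqrt{60^{2} + \left(-2285\right)^{2}}} = - \frac{7492959}{969 + \sqrt{3600 + 5221225}} = - \frac{7492959}{969 + \sqrt{5224825}} = - \frac{7492959}{969 + 5 \sqrt{208993}}$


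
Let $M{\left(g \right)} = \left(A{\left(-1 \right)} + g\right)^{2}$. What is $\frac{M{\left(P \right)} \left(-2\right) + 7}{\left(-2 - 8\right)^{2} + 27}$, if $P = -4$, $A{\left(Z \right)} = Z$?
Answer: $- \frac{43}{127} \approx -0.33858$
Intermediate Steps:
$M{\left(g \right)} = \left(-1 + g\right)^{2}$
$\frac{M{\left(P \right)} \left(-2\right) + 7}{\left(-2 - 8\right)^{2} + 27} = \frac{\left(-1 - 4\right)^{2} \left(-2\right) + 7}{\left(-2 - 8\right)^{2} + 27} = \frac{\left(-5\right)^{2} \left(-2\right) + 7}{\left(-2 - 8\right)^{2} + 27} = \frac{25 \left(-2\right) + 7}{\left(-10\right)^{2} + 27} = \frac{-50 + 7}{100 + 27} = - \frac{43}{127}$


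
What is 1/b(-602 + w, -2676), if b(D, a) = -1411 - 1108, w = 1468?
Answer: -1/2519 ≈ -0.00039698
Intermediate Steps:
b(D, a) = -2519
1/b(-602 + w, -2676) = 1/(-2519) = -1/2519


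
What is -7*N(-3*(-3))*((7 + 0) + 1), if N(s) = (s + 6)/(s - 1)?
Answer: -105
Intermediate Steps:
N(s) = (6 + s)/(-1 + s)
-7*N(-3*(-3))*((7 + 0) + 1) = -7*(6 - 3*(-3))/(-1 - 3*(-3))*((7 + 0) + 1) = -7*(6 + 9)/(-1 + 9)*(7 + 1) = -7*15/8*8 = -7*(⅛)*15*8 = -105*8/8 = -7*15 = -105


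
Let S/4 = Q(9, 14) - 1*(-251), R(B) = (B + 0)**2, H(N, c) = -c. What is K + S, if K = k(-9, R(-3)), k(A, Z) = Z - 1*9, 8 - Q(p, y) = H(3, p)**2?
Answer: 712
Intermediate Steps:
R(B) = B**2
Q(p, y) = 8 - p**2 (Q(p, y) = 8 - (-p)**2 = 8 - p**2)
k(A, Z) = -9 + Z (k(A, Z) = Z - 9 = -9 + Z)
S = 712 (S = 4*((8 - 1*9**2) - 1*(-251)) = 4*((8 - 1*81) + 251) = 4*((8 - 81) + 251) = 4*(-73 + 251) = 4*178 = 712)
K = 0 (K = -9 + (-3)**2 = -9 + 9 = 0)
K + S = 0 + 712 = 712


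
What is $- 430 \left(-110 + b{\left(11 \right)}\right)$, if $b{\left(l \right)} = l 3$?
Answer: $33110$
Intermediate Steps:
$b{\left(l \right)} = 3 l$
$- 430 \left(-110 + b{\left(11 \right)}\right) = - 430 \left(-110 + 3 \cdot 11\right) = - 430 \left(-110 + 33\right) = \left(-430\right) \left(-77\right) = 33110$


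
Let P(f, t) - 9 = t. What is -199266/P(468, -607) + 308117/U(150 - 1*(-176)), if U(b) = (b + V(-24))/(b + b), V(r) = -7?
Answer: 60098575843/95381 ≈ 6.3009e+5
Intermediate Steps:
P(f, t) = 9 + t
U(b) = (-7 + b)/(2*b) (U(b) = (b - 7)/(b + b) = (-7 + b)/((2*b)) = (-7 + b)*(1/(2*b)) = (-7 + b)/(2*b))
-199266/P(468, -607) + 308117/U(150 - 1*(-176)) = -199266/(9 - 607) + 308117/(((-7 + (150 - 1*(-176)))/(2*(150 - 1*(-176))))) = -199266/(-598) + 308117/(((-7 + (150 + 176))/(2*(150 + 176)))) = -199266*(-1/598) + 308117/(((½)*(-7 + 326)/326)) = 99633/299 + 308117/(((½)*(1/326)*319)) = 99633/299 + 308117/(319/652) = 99633/299 + 308117*(652/319) = 99633/299 + 200892284/319 = 60098575843/95381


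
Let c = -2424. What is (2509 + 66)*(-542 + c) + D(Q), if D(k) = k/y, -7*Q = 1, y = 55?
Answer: -2940418251/385 ≈ -7.6374e+6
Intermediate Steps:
Q = -⅐ (Q = -⅐*1 = -⅐ ≈ -0.14286)
D(k) = k/55
(2509 + 66)*(-542 + c) + D(Q) = (2509 + 66)*(-542 - 2424) + (1/55)*(-⅐) = 2575*(-2966) - 1/385 = -7637450 - 1/385 = -2940418251/385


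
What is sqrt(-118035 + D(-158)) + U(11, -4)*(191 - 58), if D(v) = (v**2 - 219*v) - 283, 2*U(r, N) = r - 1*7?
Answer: 266 + 24*I*sqrt(102) ≈ 266.0 + 242.39*I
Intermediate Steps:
U(r, N) = -7/2 + r/2 (U(r, N) = (r - 1*7)/2 = (r - 7)/2 = (-7 + r)/2 = -7/2 + r/2)
D(v) = -283 + v**2 - 219*v
sqrt(-118035 + D(-158)) + U(11, -4)*(191 - 58) = sqrt(-118035 + (-283 + (-158)**2 - 219*(-158))) + (-7/2 + (1/2)*11)*(191 - 58) = sqrt(-118035 + (-283 + 24964 + 34602)) + (-7/2 + 11/2)*133 = sqrt(-118035 + 59283) + 2*133 = sqrt(-58752) + 266 = 24*I*sqrt(102) + 266 = 266 + 24*I*sqrt(102)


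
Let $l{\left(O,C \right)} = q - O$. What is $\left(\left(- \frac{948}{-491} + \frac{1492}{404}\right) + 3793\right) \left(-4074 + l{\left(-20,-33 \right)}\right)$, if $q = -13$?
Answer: $- \frac{766131512118}{49591} \approx -1.5449 \cdot 10^{7}$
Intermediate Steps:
$l{\left(O,C \right)} = -13 - O$
$\left(\left(- \frac{948}{-491} + \frac{1492}{404}\right) + 3793\right) \left(-4074 + l{\left(-20,-33 \right)}\right) = \left(\left(- \frac{948}{-491} + \frac{1492}{404}\right) + 3793\right) \left(-4074 - -7\right) = \left(\left(\left(-948\right) \left(- \frac{1}{491}\right) + 1492 \cdot \frac{1}{404}\right) + 3793\right) \left(-4074 + \left(-13 + 20\right)\right) = \left(\left(\frac{948}{491} + \frac{373}{101}\right) + 3793\right) \left(-4074 + 7\right) = \left(\frac{278891}{49591} + 3793\right) \left(-4067\right) = \frac{188377554}{49591} \left(-4067\right) = - \frac{766131512118}{49591}$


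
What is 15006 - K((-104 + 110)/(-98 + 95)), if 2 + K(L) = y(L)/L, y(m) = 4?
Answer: 15010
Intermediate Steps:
K(L) = -2 + 4/L
15006 - K((-104 + 110)/(-98 + 95)) = 15006 - (-2 + 4/(((-104 + 110)/(-98 + 95)))) = 15006 - (-2 + 4/((6/(-3)))) = 15006 - (-2 + 4/((6*(-⅓)))) = 15006 - (-2 + 4/(-2)) = 15006 - (-2 + 4*(-½)) = 15006 - (-2 - 2) = 15006 - 1*(-4) = 15006 + 4 = 15010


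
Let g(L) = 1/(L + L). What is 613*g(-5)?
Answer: -613/10 ≈ -61.300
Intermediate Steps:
g(L) = 1/(2*L)
613*g(-5) = 613*((½)/(-5)) = 613*((½)*(-⅕)) = 613*(-⅒) = -613/10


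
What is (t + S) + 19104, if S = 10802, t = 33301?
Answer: 63207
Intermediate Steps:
(t + S) + 19104 = (33301 + 10802) + 19104 = 44103 + 19104 = 63207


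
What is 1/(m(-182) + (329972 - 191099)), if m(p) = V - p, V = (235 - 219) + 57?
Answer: 1/139128 ≈ 7.1876e-6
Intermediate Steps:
V = 73 (V = 16 + 57 = 73)
m(p) = 73 - p
1/(m(-182) + (329972 - 191099)) = 1/((73 - 1*(-182)) + (329972 - 191099)) = 1/((73 + 182) + 138873) = 1/(255 + 138873) = 1/139128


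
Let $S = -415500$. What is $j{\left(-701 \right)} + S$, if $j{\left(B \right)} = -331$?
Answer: $-415831$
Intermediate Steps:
$j{\left(-701 \right)} + S = -331 - 415500 = -415831$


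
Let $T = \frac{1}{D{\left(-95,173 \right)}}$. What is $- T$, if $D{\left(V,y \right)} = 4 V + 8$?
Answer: $\frac{1}{372} \approx 0.0026882$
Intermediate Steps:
$D{\left(V,y \right)} = 8 + 4 V$
$T = - \frac{1}{372}$ ($T = \frac{1}{8 + 4 \left(-95\right)} = \frac{1}{8 - 380} = \frac{1}{-372} = - \frac{1}{372} \approx -0.0026882$)
$- T = \left(-1\right) \left(- \frac{1}{372}\right) = \frac{1}{372}$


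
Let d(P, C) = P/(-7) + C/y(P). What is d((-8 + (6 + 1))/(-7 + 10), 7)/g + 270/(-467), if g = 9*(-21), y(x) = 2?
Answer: -2212843/3707046 ≈ -0.59693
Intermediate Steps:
g = -189
d(P, C) = C/2 - P/7 (d(P, C) = P/(-7) + C/2 = P*(-⅐) + C*(½) = -P/7 + C/2 = C/2 - P/7)
d((-8 + (6 + 1))/(-7 + 10), 7)/g + 270/(-467) = ((½)*7 - (-8 + (6 + 1))/(7*(-7 + 10)))/(-189) + 270/(-467) = (7/2 - (-8 + 7)/(7*3))*(-1/189) + 270*(-1/467) = (7/2 - (-1)/(7*3))*(-1/189) - 270/467 = (7/2 - ⅐*(-⅓))*(-1/189) - 270/467 = (7/2 + 1/21)*(-1/189) - 270/467 = (149/42)*(-1/189) - 270/467 = -149/7938 - 270/467 = -2212843/3707046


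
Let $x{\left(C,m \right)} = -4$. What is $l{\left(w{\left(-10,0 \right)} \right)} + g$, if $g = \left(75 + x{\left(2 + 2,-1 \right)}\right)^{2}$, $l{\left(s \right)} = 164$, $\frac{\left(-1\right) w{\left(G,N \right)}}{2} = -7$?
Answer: $5205$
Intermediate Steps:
$w{\left(G,N \right)} = 14$ ($w{\left(G,N \right)} = \left(-2\right) \left(-7\right) = 14$)
$g = 5041$ ($g = \left(75 - 4\right)^{2} = 71^{2} = 5041$)
$l{\left(w{\left(-10,0 \right)} \right)} + g = 164 + 5041 = 5205$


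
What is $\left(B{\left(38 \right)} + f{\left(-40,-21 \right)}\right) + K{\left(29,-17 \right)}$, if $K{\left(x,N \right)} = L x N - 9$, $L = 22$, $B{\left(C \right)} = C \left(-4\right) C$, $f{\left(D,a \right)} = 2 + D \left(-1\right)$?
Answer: $-16589$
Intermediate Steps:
$f{\left(D,a \right)} = 2 - D$
$B{\left(C \right)} = - 4 C^{2}$ ($B{\left(C \right)} = - 4 C C = - 4 C^{2}$)
$K{\left(x,N \right)} = -9 + 22 N x$ ($K{\left(x,N \right)} = 22 x N - 9 = 22 N x - 9 = -9 + 22 N x$)
$\left(B{\left(38 \right)} + f{\left(-40,-21 \right)}\right) + K{\left(29,-17 \right)} = \left(- 4 \cdot 38^{2} + \left(2 - -40\right)\right) + \left(-9 + 22 \left(-17\right) 29\right) = \left(\left(-4\right) 1444 + \left(2 + 40\right)\right) - 10855 = \left(-5776 + 42\right) - 10855 = -5734 - 10855 = -16589$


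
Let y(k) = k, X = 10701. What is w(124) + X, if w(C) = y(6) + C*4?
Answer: 11203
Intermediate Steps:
w(C) = 6 + 4*C (w(C) = 6 + C*4 = 6 + 4*C)
w(124) + X = (6 + 4*124) + 10701 = (6 + 496) + 10701 = 502 + 10701 = 11203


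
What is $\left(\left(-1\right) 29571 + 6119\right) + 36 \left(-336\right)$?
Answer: $-35548$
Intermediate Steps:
$\left(\left(-1\right) 29571 + 6119\right) + 36 \left(-336\right) = \left(-29571 + 6119\right) - 12096 = -23452 - 12096 = -35548$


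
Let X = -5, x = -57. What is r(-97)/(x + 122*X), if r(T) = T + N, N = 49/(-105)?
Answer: 1462/10005 ≈ 0.14613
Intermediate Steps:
N = -7/15 (N = 49*(-1/105) = -7/15 ≈ -0.46667)
r(T) = -7/15 + T (r(T) = T - 7/15 = -7/15 + T)
r(-97)/(x + 122*X) = (-7/15 - 97)/(-57 + 122*(-5)) = -1462/(15*(-57 - 610)) = -1462/15/(-667) = -1462/15*(-1/667) = 1462/10005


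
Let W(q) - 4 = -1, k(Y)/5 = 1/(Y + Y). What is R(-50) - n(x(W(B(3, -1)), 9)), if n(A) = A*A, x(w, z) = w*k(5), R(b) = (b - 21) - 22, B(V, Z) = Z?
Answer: -381/4 ≈ -95.250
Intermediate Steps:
k(Y) = 5/(2*Y) (k(Y) = 5/(Y + Y) = 5/((2*Y)) = 5*(1/(2*Y)) = 5/(2*Y))
W(q) = 3 (W(q) = 4 - 1 = 3)
R(b) = -43 + b (R(b) = (-21 + b) - 22 = -43 + b)
x(w, z) = w/2 (x(w, z) = w*((5/2)/5) = w*((5/2)*(⅕)) = w*(½) = w/2)
n(A) = A²
R(-50) - n(x(W(B(3, -1)), 9)) = (-43 - 50) - ((½)*3)² = -93 - (3/2)² = -93 - 1*9/4 = -93 - 9/4 = -381/4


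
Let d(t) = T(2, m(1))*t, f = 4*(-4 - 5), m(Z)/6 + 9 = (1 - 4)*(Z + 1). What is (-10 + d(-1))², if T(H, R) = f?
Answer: 676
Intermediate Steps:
m(Z) = -72 - 18*Z (m(Z) = -54 + 6*((1 - 4)*(Z + 1)) = -54 + 6*(-3*(1 + Z)) = -54 + 6*(-3 - 3*Z) = -54 + (-18 - 18*Z) = -72 - 18*Z)
f = -36 (f = 4*(-9) = -36)
T(H, R) = -36
d(t) = -36*t
(-10 + d(-1))² = (-10 - 36*(-1))² = (-10 + 36)² = 26² = 676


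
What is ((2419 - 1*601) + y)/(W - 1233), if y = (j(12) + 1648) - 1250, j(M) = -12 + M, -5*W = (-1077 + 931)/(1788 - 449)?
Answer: -14836120/8254789 ≈ -1.7973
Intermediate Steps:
W = 146/6695 (W = -(-1077 + 931)/(5*(1788 - 449)) = -(-146)/(5*1339) = -⅕*(-146/1339) = 146/6695 ≈ 0.021807)
y = 398 (y = ((-12 + 12) + 1648) - 1250 = (0 + 1648) - 1250 = 1648 - 1250 = 398)
((2419 - 1*601) + y)/(W - 1233) = ((2419 - 1*601) + 398)/(146/6695 - 1233) = ((2419 - 601) + 398)/(-8254789/6695) = (1818 + 398)*(-6695/8254789) = 2216*(-6695/8254789) = -14836120/8254789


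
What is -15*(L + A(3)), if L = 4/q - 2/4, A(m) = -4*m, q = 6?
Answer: 355/2 ≈ 177.50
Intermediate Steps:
L = ⅙ (L = 4/6 - 2/4 = 4*(⅙) - 2*¼ = ⅔ - ½ = ⅙ ≈ 0.16667)
-15*(L + A(3)) = -15*(⅙ - 4*3) = -15*(⅙ - 12) = -15*(-71/6) = 355/2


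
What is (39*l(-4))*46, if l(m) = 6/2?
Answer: 5382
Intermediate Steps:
l(m) = 3 (l(m) = 6*(½) = 3)
(39*l(-4))*46 = (39*3)*46 = 117*46 = 5382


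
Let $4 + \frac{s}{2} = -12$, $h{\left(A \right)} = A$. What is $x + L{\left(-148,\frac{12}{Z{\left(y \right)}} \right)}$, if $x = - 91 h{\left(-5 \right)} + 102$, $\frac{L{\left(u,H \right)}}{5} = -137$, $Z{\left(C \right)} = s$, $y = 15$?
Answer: $-128$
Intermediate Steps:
$s = -32$ ($s = -8 + 2 \left(-12\right) = -8 - 24 = -32$)
$Z{\left(C \right)} = -32$
$L{\left(u,H \right)} = -685$ ($L{\left(u,H \right)} = 5 \left(-137\right) = -685$)
$x = 557$ ($x = \left(-91\right) \left(-5\right) + 102 = 455 + 102 = 557$)
$x + L{\left(-148,\frac{12}{Z{\left(y \right)}} \right)} = 557 - 685 = -128$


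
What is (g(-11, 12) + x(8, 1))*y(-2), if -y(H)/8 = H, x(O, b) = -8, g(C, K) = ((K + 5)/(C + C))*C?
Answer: 8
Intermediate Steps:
g(C, K) = 5/2 + K/2 (g(C, K) = ((5 + K)/((2*C)))*C = ((5 + K)*(1/(2*C)))*C = ((5 + K)/(2*C))*C = 5/2 + K/2)
y(H) = -8*H
(g(-11, 12) + x(8, 1))*y(-2) = ((5/2 + (½)*12) - 8)*(-8*(-2)) = ((5/2 + 6) - 8)*16 = (17/2 - 8)*16 = (½)*16 = 8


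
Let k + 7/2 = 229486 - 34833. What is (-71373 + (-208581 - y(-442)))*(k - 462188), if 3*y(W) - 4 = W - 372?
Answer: 74826237834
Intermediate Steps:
y(W) = -368/3 + W/3 (y(W) = 4/3 + (W - 372)/3 = 4/3 + (-372 + W)/3 = 4/3 + (-124 + W/3) = -368/3 + W/3)
k = 389299/2 (k = -7/2 + (229486 - 34833) = -7/2 + 194653 = 389299/2 ≈ 1.9465e+5)
(-71373 + (-208581 - y(-442)))*(k - 462188) = (-71373 + (-208581 - (-368/3 + (1/3)*(-442))))*(389299/2 - 462188) = (-71373 + (-208581 - (-368/3 - 442/3)))*(-535077/2) = (-71373 + (-208581 - 1*(-270)))*(-535077/2) = (-71373 + (-208581 + 270))*(-535077/2) = (-71373 - 208311)*(-535077/2) = -279684*(-535077/2) = 74826237834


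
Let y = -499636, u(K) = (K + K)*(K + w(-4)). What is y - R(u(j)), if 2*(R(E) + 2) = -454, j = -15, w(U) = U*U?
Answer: -499407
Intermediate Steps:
w(U) = U**2
u(K) = 2*K*(16 + K) (u(K) = (K + K)*(K + (-4)**2) = (2*K)*(K + 16) = (2*K)*(16 + K) = 2*K*(16 + K))
R(E) = -229 (R(E) = -2 + (1/2)*(-454) = -2 - 227 = -229)
y - R(u(j)) = -499636 - 1*(-229) = -499636 + 229 = -499407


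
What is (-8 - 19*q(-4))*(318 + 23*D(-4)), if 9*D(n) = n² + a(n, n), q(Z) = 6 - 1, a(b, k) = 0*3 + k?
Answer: -107738/3 ≈ -35913.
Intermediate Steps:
a(b, k) = k (a(b, k) = 0 + k = k)
q(Z) = 5
D(n) = n/9 + n²/9 (D(n) = (n² + n)/9 = (n + n²)/9 = n/9 + n²/9)
(-8 - 19*q(-4))*(318 + 23*D(-4)) = (-8 - 19*5)*(318 + 23*((⅑)*(-4)*(1 - 4))) = (-8 - 95)*(318 + 23*((⅑)*(-4)*(-3))) = -103*(318 + 23*(4/3)) = -103*(318 + 92/3) = -103*1046/3 = -107738/3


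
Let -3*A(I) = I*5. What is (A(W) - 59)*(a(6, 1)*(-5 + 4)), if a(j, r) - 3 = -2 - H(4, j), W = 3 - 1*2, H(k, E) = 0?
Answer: 182/3 ≈ 60.667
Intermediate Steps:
W = 1 (W = 3 - 2 = 1)
a(j, r) = 1 (a(j, r) = 3 + (-2 - 1*0) = 3 + (-2 + 0) = 3 - 2 = 1)
A(I) = -5*I/3 (A(I) = -I*5/3 = -5*I/3)
(A(W) - 59)*(a(6, 1)*(-5 + 4)) = (-5/3*1 - 59)*(1*(-5 + 4)) = (-5/3 - 59)*(1*(-1)) = -182/3*(-1) = 182/3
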